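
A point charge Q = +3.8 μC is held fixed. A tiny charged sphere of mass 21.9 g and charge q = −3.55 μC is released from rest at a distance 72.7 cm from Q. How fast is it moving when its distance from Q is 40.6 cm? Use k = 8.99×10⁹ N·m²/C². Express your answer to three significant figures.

Only the electrostatic force acts, so mechanical energy is conserved: ½mv² = U₁ − U₂ = kQq(1/r₁ − 1/r₂).
U₁ − U₂ = (8.99×10⁹ N·m²/C²)(3.80×10⁻⁶ C)(-3.55×10⁻⁶ C)(1/0.727 − 1/0.406) = 0.132 J.
v = √(2·0.132/0.0219) = 3.47 m/s.

3.47 m/s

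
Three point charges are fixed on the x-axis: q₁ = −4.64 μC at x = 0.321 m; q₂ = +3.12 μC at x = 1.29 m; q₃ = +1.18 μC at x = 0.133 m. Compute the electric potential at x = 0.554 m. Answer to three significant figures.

-1.16×10⁵ V

Electric potential is a scalar, so the contributions from each charge add algebraically: V = Σ kqᵢ/rᵢ.
Distances from the field point to each charge: r₁ = 0.233 m, r₂ = 0.736 m, r₃ = 0.421 m.
V = k[(-4.64×10⁻⁶)/(0.233) + (3.12×10⁻⁶)/(0.736) + (1.18×10⁻⁶)/(0.421)] = -1.16×10⁵ V.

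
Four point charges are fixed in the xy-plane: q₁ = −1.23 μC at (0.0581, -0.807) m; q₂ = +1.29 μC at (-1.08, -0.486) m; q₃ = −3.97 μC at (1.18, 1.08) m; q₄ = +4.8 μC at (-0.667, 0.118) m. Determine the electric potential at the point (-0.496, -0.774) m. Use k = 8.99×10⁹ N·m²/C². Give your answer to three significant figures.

3.11×10⁴ V

Electric potential is a scalar, so the contributions from each charge add algebraically: V = Σ kqᵢ/rᵢ.
Distances from the field point to each charge: r₁ = 0.555 m, r₂ = 0.651 m, r₃ = 2.50 m, r₄ = 0.908 m.
V = k[(-1.23×10⁻⁶)/(0.555) + (1.29×10⁻⁶)/(0.651) + (-3.97×10⁻⁶)/(2.50) + (4.80×10⁻⁶)/(0.908)] = 3.11×10⁴ V.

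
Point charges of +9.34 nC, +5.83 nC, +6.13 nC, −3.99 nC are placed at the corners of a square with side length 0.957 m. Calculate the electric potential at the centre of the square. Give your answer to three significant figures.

230 V

Electric potential is a scalar, so the contributions from each charge add algebraically: V = Σ kqᵢ/rᵢ.
The distance from each corner to the centre is a√2/2 = 0.677 m.
V = k[(9.34×10⁻⁹)/(0.677) + (5.83×10⁻⁹)/(0.677) + (6.13×10⁻⁹)/(0.677) + (-3.99×10⁻⁹)/(0.677)] = 230 V.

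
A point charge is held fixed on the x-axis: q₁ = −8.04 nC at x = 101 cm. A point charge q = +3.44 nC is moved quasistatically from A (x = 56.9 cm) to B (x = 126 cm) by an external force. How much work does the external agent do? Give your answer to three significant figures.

For quasistatic motion the external work equals the change in potential energy: W_ext = qΔV = q(V_B − V_A).
At A: distance to the source charge is 0.441 m; V_A = kq₁/r = -164 V.
At B: distance to the source charge is 0.250 m; V_B = kq₁/r = -289 V.
ΔV = V_B − V_A = -125 V.
W_ext = qΔV = (3.44×10⁻⁹ C)(-125 V) = -4.31×10⁻⁷ J.

-4.31×10⁻⁷ J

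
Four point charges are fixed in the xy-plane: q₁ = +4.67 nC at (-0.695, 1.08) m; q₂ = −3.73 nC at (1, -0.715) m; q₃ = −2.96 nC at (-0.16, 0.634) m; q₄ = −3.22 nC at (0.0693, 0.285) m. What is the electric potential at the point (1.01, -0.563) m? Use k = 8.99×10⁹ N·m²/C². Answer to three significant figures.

-241 V

Electric potential is a scalar, so the contributions from each charge add algebraically: V = Σ kqᵢ/rᵢ.
Distances from the field point to each charge: r₁ = 2.37 m, r₂ = 0.152 m, r₃ = 1.67 m, r₄ = 1.27 m.
V = k[(4.67×10⁻⁹)/(2.37) + (-3.73×10⁻⁹)/(0.152) + (-2.96×10⁻⁹)/(1.67) + (-3.22×10⁻⁹)/(1.27)] = -241 V.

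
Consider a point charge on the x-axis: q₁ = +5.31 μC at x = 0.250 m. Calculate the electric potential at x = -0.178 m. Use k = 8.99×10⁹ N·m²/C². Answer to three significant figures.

1.12×10⁵ V

Electric potential is a scalar, so the contributions from each charge add algebraically: V = Σ kqᵢ/rᵢ.
V = k[(5.31×10⁻⁶)/(0.428)] = 1.12×10⁵ V.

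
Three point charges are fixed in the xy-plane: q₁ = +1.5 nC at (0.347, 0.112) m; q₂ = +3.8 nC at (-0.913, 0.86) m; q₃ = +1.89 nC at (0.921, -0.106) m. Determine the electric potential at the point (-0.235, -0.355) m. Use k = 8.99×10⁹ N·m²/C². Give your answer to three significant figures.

57.0 V

The total potential is the scalar sum of each charge's contribution, V = Σ kqᵢ/rᵢ.
Distances from the field point to each charge: r₁ = 0.746 m, r₂ = 1.39 m, r₃ = 1.18 m.
V = k[(1.50×10⁻⁹)/(0.746) + (3.80×10⁻⁹)/(1.39) + (1.89×10⁻⁹)/(1.18)] = 57.0 V.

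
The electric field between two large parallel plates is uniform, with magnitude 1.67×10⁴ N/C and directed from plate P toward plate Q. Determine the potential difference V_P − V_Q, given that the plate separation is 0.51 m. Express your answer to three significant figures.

8520 V

In a uniform field, potential decreases in the direction of E: ΔV = −E·d for a displacement d parallel to E.
Going from Q to P is a displacement of 0.51 m opposite to the field, so V_P − V_Q = +Ed = 8520 V.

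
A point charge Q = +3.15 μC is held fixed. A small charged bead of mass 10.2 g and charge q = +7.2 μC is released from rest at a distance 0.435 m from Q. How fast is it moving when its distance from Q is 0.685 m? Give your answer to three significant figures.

5.79 m/s

Only the electrostatic force acts, so mechanical energy is conserved: ½mv² = U₁ − U₂ = kQq(1/r₁ − 1/r₂).
U₁ − U₂ = (8.99×10⁹ N·m²/C²)(3.15×10⁻⁶ C)(7.20×10⁻⁶ C)(1/0.435 − 1/0.685) = 0.171 J.
v = √(2·0.171/0.0102) = 5.79 m/s.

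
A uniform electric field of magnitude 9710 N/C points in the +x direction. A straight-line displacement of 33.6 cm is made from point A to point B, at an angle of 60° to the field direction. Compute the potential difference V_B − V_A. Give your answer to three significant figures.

Only the component of displacement along E changes the potential: ΔV = −E·d·cosθ.
ΔV = −(9710 V/m)(0.336 m)cos60° = -1630 V.

-1630 V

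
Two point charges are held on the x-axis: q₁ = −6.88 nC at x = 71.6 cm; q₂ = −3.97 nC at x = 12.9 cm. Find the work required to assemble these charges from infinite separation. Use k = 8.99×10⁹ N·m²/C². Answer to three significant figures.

4.18×10⁻⁷ J

The work to assemble the configuration equals its total potential energy, U = Σ kqᵢqⱼ/rᵢⱼ over all pairs.
Pair separations: r₁₂ = 0.587 m.
U = (4.18×10⁻⁷) = 4.18×10⁻⁷ J.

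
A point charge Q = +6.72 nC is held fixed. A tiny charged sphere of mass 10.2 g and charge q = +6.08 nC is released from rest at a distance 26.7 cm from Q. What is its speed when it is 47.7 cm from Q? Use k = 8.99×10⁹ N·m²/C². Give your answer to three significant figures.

Only the electrostatic force acts, so mechanical energy is conserved: ½mv² = U₁ − U₂ = kQq(1/r₁ − 1/r₂).
U₁ − U₂ = (8.99×10⁹ N·m²/C²)(6.72×10⁻⁹ C)(6.08×10⁻⁹ C)(1/0.267 − 1/0.477) = 6.06×10⁻⁷ J.
v = √(2·6.06×10⁻⁷/0.0102) = 0.0109 m/s.

0.0109 m/s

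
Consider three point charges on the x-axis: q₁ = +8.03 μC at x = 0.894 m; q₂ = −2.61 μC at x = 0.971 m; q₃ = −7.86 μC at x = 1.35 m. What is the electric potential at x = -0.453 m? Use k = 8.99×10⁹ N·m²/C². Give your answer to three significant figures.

The total potential is the scalar sum of each charge's contribution, V = Σ kqᵢ/rᵢ.
Distances from the field point to each charge: r₁ = 1.35 m, r₂ = 1.42 m, r₃ = 1.80 m.
V = k[(8.03×10⁻⁶)/(1.35) + (-2.61×10⁻⁶)/(1.42) + (-7.86×10⁻⁶)/(1.80)] = -2080 V.

-2080 V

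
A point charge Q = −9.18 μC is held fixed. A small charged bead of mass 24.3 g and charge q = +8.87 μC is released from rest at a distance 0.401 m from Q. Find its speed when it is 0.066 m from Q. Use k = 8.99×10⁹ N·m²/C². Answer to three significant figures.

Only the electrostatic force acts, so mechanical energy is conserved: ½mv² = U₁ − U₂ = kQq(1/r₁ − 1/r₂).
U₁ − U₂ = (8.99×10⁹ N·m²/C²)(-9.18×10⁻⁶ C)(8.87×10⁻⁶ C)(1/0.401 − 1/0.0660) = 9.27 J.
v = √(2·9.27/0.0243) = 27.6 m/s.

27.6 m/s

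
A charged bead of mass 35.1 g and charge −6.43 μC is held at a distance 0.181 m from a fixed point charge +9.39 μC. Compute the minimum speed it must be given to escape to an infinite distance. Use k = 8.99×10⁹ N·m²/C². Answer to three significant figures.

13.1 m/s

To just escape, total mechanical energy must reach zero at infinity: ½mv²_min + U = 0, so ½mv²_min = −U = |kQq|/r.
|U| = |kQq|/r = (8.99×10⁹ N·m²/C²)(9.39×10⁻⁶)(6.43×10⁻⁶)/(0.181) = 3.00 J.
v_min = √(2|U|/m) = √(2·3.00/0.0351) = 13.1 m/s.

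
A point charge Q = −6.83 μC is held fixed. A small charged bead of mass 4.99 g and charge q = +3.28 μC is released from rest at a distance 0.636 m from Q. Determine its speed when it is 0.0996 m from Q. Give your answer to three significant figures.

Only the electrostatic force acts, so mechanical energy is conserved: ½mv² = U₁ − U₂ = kQq(1/r₁ − 1/r₂).
U₁ − U₂ = (8.99×10⁹ N·m²/C²)(-6.83×10⁻⁶ C)(3.28×10⁻⁶ C)(1/0.636 − 1/0.0996) = 1.71 J.
v = √(2·1.71/4.99×10⁻³) = 26.1 m/s.

26.1 m/s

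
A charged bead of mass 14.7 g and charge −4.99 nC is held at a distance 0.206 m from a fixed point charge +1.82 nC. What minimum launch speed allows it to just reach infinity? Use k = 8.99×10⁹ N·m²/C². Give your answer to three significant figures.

7.34×10⁻³ m/s

To just escape, total mechanical energy must reach zero at infinity: ½mv²_min + U = 0, so ½mv²_min = −U = |kQq|/r.
|U| = |kQq|/r = (8.99×10⁹ N·m²/C²)(1.82×10⁻⁹)(4.99×10⁻⁹)/(0.206) = 3.96×10⁻⁷ J.
v_min = √(2|U|/m) = √(2·3.96×10⁻⁷/0.0147) = 7.34×10⁻³ m/s.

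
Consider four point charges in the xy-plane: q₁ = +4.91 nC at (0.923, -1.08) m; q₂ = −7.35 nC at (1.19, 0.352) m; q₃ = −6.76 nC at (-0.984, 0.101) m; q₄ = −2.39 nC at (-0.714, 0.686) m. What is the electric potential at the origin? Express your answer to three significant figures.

The total potential is the scalar sum of each charge's contribution, V = Σ kqᵢ/rᵢ.
Distances from the field point to each charge: r₁ = 1.42 m, r₂ = 1.24 m, r₃ = 0.989 m, r₄ = 0.990 m.
V = k[(4.91×10⁻⁹)/(1.42) + (-7.35×10⁻⁹)/(1.24) + (-6.76×10⁻⁹)/(0.989) + (-2.39×10⁻⁹)/(0.990)] = -105 V.

-105 V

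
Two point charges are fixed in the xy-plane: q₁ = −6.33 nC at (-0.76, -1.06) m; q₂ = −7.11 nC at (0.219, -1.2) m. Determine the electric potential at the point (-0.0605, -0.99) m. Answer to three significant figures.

Electric potential is a scalar, so the contributions from each charge add algebraically: V = Σ kqᵢ/rᵢ.
Distances from the field point to each charge: r₁ = 0.703 m, r₂ = 0.350 m.
V = k[(-6.33×10⁻⁹)/(0.703) + (-7.11×10⁻⁹)/(0.350)] = -264 V.

-264 V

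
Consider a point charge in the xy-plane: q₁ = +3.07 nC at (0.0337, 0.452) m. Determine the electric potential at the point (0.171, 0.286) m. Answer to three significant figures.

Electric potential is a scalar, so the contributions from each charge add algebraically: V = Σ kqᵢ/rᵢ.
Distances from the field point to each charge: r₁ = 0.215 m.
V = k[(3.07×10⁻⁹)/(0.215)] = 128 V.

128 V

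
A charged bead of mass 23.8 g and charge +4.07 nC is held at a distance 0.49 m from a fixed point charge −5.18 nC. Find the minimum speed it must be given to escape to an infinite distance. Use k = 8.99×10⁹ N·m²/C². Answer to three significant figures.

To just escape, total mechanical energy must reach zero at infinity: ½mv²_min + U = 0, so ½mv²_min = −U = |kQq|/r.
|U| = |kQq|/r = (8.99×10⁹ N·m²/C²)(5.18×10⁻⁹)(4.07×10⁻⁹)/(0.490) = 3.87×10⁻⁷ J.
v_min = √(2|U|/m) = √(2·3.87×10⁻⁷/0.0238) = 5.70×10⁻³ m/s.

5.70×10⁻³ m/s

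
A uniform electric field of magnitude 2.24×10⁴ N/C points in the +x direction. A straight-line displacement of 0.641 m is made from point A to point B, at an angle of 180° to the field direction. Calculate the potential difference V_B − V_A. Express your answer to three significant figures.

Only the component of displacement along E changes the potential: ΔV = −E·d·cosθ.
ΔV = −(2.24×10⁴ V/m)(0.641 m)cos180° = 1.44×10⁴ V.

1.44×10⁴ V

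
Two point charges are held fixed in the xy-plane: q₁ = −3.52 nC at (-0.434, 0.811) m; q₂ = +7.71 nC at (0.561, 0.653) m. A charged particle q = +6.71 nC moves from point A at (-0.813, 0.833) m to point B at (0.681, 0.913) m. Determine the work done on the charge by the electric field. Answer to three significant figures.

The work done by the electric force is W_field = −ΔU = −q(V_B − V_A) = q(V_A − V_B).
At A: distances to the source charges are 0.380 m, 1.39 m; V_A = Σ kqᵢ/rᵢ = -33.3 V.
At B: distances to the source charges are 1.12 m, 0.286 m; V_B = Σ kqᵢ/rᵢ = 214 V.
ΔV = V_B − V_A = 247 V.
W_field = −qΔV = −(6.71×10⁻⁹ C)(247 V) = -1.66×10⁻⁶ J.

-1.66×10⁻⁶ J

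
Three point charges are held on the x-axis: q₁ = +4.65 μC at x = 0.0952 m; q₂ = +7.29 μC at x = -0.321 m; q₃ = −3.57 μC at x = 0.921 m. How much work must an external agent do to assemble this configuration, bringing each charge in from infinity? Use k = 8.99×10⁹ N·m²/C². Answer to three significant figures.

The work to assemble the configuration equals its total potential energy, U = Σ kqᵢqⱼ/rᵢⱼ over all pairs.
Pair separations: r₁₂ = 0.416 m, r₁₃ = 0.826 m, r₂₃ = 1.24 m.
U = (0.732) + (-0.181) + (-0.188) = 0.363 J.

0.363 J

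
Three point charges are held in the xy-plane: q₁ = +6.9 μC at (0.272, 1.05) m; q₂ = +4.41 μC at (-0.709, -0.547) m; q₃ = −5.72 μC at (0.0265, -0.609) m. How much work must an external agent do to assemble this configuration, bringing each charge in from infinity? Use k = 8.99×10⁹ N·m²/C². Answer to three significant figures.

-0.373 J

The assembly work is the sum of pairwise potential energies, U = Σ_{i<j} kqᵢqⱼ/rᵢⱼ.
Pair separations: r₁₂ = 1.87 m, r₁₃ = 1.68 m, r₂₃ = 0.738 m.
U = (0.146) + (-0.212) + (-0.307) = -0.373 J.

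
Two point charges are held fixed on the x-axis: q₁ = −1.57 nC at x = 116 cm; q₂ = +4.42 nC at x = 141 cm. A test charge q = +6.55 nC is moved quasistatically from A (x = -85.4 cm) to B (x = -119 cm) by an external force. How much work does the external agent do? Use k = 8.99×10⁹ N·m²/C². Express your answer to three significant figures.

For quasistatic motion the external work equals the change in potential energy: W_ext = qΔV = q(V_B − V_A).
At A: distances to the source charges are 2.01 m, 2.26 m; V_A = Σ kqᵢ/rᵢ = 10.5 V.
At B: distances to the source charges are 2.35 m, 2.60 m; V_B = Σ kqᵢ/rᵢ = 9.28 V.
ΔV = V_B − V_A = -1.27 V.
W_ext = qΔV = (6.55×10⁻⁹ C)(-1.27 V) = -8.29×10⁻⁹ J.

-8.29×10⁻⁹ J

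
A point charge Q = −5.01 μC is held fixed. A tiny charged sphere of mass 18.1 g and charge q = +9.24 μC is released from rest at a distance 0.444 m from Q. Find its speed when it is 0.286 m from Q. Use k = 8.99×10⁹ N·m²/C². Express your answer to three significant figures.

Only the electrostatic force acts, so mechanical energy is conserved: ½mv² = U₁ − U₂ = kQq(1/r₁ − 1/r₂).
U₁ − U₂ = (8.99×10⁹ N·m²/C²)(-5.01×10⁻⁶ C)(9.24×10⁻⁶ C)(1/0.444 − 1/0.286) = 0.518 J.
v = √(2·0.518/0.0181) = 7.56 m/s.

7.56 m/s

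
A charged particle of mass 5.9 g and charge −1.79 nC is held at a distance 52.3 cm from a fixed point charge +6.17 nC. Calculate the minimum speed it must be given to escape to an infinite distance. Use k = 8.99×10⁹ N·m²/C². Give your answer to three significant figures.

8.02×10⁻³ m/s

To just escape, total mechanical energy must reach zero at infinity: ½mv²_min + U = 0, so ½mv²_min = −U = |kQq|/r.
|U| = |kQq|/r = (8.99×10⁹ N·m²/C²)(6.17×10⁻⁹)(1.79×10⁻⁹)/(0.523) = 1.90×10⁻⁷ J.
v_min = √(2|U|/m) = √(2·1.90×10⁻⁷/5.90×10⁻³) = 8.02×10⁻³ m/s.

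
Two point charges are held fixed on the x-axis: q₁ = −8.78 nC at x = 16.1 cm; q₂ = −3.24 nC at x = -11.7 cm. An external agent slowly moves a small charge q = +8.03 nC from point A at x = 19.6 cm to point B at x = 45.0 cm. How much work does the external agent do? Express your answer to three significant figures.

1.63×10⁻⁵ J

For quasistatic motion the external work equals the change in potential energy: W_ext = qΔV = q(V_B − V_A).
At A: distances to the source charges are 0.0350 m, 0.313 m; V_A = Σ kqᵢ/rᵢ = -2350 V.
At B: distances to the source charges are 0.289 m, 0.567 m; V_B = Σ kqᵢ/rᵢ = -324 V.
ΔV = V_B − V_A = 2020 V.
W_ext = qΔV = (8.03×10⁻⁹ C)(2020 V) = 1.63×10⁻⁵ J.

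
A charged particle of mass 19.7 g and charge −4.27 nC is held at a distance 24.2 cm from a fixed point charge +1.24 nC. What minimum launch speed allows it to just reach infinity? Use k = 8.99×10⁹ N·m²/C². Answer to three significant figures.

4.47×10⁻³ m/s

To just escape, total mechanical energy must reach zero at infinity: ½mv²_min + U = 0, so ½mv²_min = −U = |kQq|/r.
|U| = |kQq|/r = (8.99×10⁹ N·m²/C²)(1.24×10⁻⁹)(4.27×10⁻⁹)/(0.242) = 1.97×10⁻⁷ J.
v_min = √(2|U|/m) = √(2·1.97×10⁻⁷/0.0197) = 4.47×10⁻³ m/s.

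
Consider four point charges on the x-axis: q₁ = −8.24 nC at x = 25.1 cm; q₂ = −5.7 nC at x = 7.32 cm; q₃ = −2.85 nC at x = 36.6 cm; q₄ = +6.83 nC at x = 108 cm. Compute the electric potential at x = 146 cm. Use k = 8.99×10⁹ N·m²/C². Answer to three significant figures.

39.9 V

The total potential is the scalar sum of each charge's contribution, V = Σ kqᵢ/rᵢ.
Distances from the field point to each charge: r₁ = 1.21 m, r₂ = 1.39 m, r₃ = 1.09 m, r₄ = 0.380 m.
V = k[(-8.24×10⁻⁹)/(1.21) + (-5.70×10⁻⁹)/(1.39) + (-2.85×10⁻⁹)/(1.09) + (6.83×10⁻⁹)/(0.380)] = 39.9 V.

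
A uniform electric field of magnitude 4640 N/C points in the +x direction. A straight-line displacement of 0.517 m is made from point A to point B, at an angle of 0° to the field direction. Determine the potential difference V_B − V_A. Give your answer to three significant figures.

-2400 V

Only the component of displacement along E changes the potential: ΔV = −E·d·cosθ.
ΔV = −(4640 V/m)(0.517 m)cos0° = -2400 V.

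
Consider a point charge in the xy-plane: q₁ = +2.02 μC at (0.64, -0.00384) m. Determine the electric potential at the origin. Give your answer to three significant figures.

2.84×10⁴ V

The total potential is the scalar sum of each charge's contribution, V = Σ kqᵢ/rᵢ.
Distances from the field point to each charge: r₁ = 0.640 m.
V = k[(2.02×10⁻⁶)/(0.640)] = 2.84×10⁴ V.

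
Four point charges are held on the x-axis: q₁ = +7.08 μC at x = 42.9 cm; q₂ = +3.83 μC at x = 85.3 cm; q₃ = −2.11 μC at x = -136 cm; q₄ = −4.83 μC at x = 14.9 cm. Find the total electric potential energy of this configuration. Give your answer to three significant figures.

The work to assemble the configuration equals its total potential energy, U = Σ kqᵢqⱼ/rᵢⱼ over all pairs.
Pair separations: r₁₂ = 0.424 m, r₁₃ = 1.79 m, r₁₄ = 0.280 m, r₂₃ = 2.21 m, r₂₄ = 0.704 m, r₃₄ = 1.51 m.
Summing all 6 pair terms gives U = -0.806 J.

-0.806 J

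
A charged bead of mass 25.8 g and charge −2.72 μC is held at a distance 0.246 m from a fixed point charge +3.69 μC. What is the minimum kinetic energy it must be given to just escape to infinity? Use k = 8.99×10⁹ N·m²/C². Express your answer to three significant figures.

0.367 J

To just escape, total mechanical energy must reach zero at infinity: ½mv²_min + U = 0, so ½mv²_min = −U = |kQq|/r.
|U| = |kQq|/r = (8.99×10⁹ N·m²/C²)(3.69×10⁻⁶)(2.72×10⁻⁶)/(0.246) = 0.367 J.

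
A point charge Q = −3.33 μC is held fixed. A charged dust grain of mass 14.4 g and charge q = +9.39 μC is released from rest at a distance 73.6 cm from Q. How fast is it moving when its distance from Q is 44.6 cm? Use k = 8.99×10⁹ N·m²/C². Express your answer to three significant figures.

Only the electrostatic force acts, so mechanical energy is conserved: ½mv² = U₁ − U₂ = kQq(1/r₁ − 1/r₂).
U₁ − U₂ = (8.99×10⁹ N·m²/C²)(-3.33×10⁻⁶ C)(9.39×10⁻⁶ C)(1/0.736 − 1/0.446) = 0.248 J.
v = √(2·0.248/0.0144) = 5.87 m/s.

5.87 m/s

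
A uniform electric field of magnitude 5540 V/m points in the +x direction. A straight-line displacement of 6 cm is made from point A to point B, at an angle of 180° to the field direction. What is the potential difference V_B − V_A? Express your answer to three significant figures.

332 V

Only the component of displacement along E changes the potential: ΔV = −E·d·cosθ.
ΔV = −(5540 V/m)(0.0600 m)cos180° = 332 V.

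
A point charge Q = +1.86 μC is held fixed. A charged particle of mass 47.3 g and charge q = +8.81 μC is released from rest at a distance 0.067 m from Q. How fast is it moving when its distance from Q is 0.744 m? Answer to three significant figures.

Only the electrostatic force acts, so mechanical energy is conserved: ½mv² = U₁ − U₂ = kQq(1/r₁ − 1/r₂).
U₁ − U₂ = (8.99×10⁹ N·m²/C²)(1.86×10⁻⁶ C)(8.81×10⁻⁶ C)(1/0.0670 − 1/0.744) = 2.00 J.
v = √(2·2.00/0.0473) = 9.20 m/s.

9.20 m/s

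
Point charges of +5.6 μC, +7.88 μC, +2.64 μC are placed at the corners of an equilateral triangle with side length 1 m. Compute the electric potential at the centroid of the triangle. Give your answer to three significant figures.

2.51×10⁵ V

Electric potential is a scalar, so the contributions from each charge add algebraically: V = Σ kqᵢ/rᵢ.
The distance from each vertex to the centroid is a/√3 = 0.577 m.
V = k[(5.60×10⁻⁶)/(0.577) + (7.88×10⁻⁶)/(0.577) + (2.64×10⁻⁶)/(0.577)] = 2.51×10⁵ V.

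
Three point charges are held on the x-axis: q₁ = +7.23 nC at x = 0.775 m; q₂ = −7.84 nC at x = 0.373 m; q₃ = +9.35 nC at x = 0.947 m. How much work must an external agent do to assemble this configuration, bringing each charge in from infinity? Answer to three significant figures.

1.12×10⁻⁶ J

The work to assemble the configuration equals its total potential energy, U = Σ kqᵢqⱼ/rᵢⱼ over all pairs.
Pair separations: r₁₂ = 0.402 m, r₁₃ = 0.172 m, r₂₃ = 0.574 m.
U = (-1.27×10⁻⁶) + (3.53×10⁻⁶) + (-1.15×10⁻⁶) = 1.12×10⁻⁶ J.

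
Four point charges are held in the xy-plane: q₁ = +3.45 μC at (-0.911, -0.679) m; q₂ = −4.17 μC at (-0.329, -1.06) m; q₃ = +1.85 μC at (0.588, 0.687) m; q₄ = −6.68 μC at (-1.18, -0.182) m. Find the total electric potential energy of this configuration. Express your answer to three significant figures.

-0.411 J

The assembly work is the sum of pairwise potential energies, U = Σ_{i<j} kqᵢqⱼ/rᵢⱼ.
Pair separations: r₁₂ = 0.696 m, r₁₃ = 2.03 m, r₁₄ = 0.565 m, r₂₃ = 1.97 m, r₂₄ = 1.22 m, r₃₄ = 1.97 m.
Summing all 6 pair terms gives U = -0.411 J.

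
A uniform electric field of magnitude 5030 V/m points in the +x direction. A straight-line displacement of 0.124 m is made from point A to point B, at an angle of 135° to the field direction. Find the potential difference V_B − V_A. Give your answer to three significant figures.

441 V

Only the component of displacement along E changes the potential: ΔV = −E·d·cosθ.
ΔV = −(5030 V/m)(0.124 m)cos135° = 441 V.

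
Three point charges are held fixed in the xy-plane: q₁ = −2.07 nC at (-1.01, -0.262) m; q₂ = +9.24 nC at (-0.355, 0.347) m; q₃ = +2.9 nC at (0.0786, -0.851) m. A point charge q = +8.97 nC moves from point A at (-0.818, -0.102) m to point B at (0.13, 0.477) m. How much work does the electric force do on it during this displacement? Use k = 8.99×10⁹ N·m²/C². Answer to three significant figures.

The work done by the electric force is W_field = −ΔU = −q(V_B − V_A) = q(V_A − V_B).
At A: distances to the source charges are 0.250 m, 0.645 m, 1.17 m; V_A = Σ kqᵢ/rᵢ = 76.7 V.
At B: distances to the source charges are 1.36 m, 0.502 m, 1.33 m; V_B = Σ kqᵢ/rᵢ = 171 V.
ΔV = V_B − V_A = 94.7 V.
W_field = −qΔV = −(8.97×10⁻⁹ C)(94.7 V) = -8.49×10⁻⁷ J.

-8.49×10⁻⁷ J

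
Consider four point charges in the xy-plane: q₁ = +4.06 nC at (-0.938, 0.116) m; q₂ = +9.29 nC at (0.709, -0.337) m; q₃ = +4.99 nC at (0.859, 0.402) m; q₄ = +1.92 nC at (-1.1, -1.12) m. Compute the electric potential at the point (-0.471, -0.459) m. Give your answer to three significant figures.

167 V

The total potential is the scalar sum of each charge's contribution, V = Σ kqᵢ/rᵢ.
Distances from the field point to each charge: r₁ = 0.741 m, r₂ = 1.19 m, r₃ = 1.58 m, r₄ = 0.912 m.
V = k[(4.06×10⁻⁹)/(0.741) + (9.29×10⁻⁹)/(1.19) + (4.99×10⁻⁹)/(1.58) + (1.92×10⁻⁹)/(0.912)] = 167 V.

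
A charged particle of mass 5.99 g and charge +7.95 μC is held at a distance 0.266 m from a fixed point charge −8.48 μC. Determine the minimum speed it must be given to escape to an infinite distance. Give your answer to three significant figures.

27.6 m/s

To just escape, total mechanical energy must reach zero at infinity: ½mv²_min + U = 0, so ½mv²_min = −U = |kQq|/r.
|U| = |kQq|/r = (8.99×10⁹ N·m²/C²)(8.48×10⁻⁶)(7.95×10⁻⁶)/(0.266) = 2.28 J.
v_min = √(2|U|/m) = √(2·2.28/5.99×10⁻³) = 27.6 m/s.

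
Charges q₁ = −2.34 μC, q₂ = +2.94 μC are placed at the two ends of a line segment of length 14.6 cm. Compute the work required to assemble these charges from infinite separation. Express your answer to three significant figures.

-0.424 J

The work to assemble the configuration equals its total potential energy, U = Σ kqᵢqⱼ/rᵢⱼ over all pairs.
The separation is r = 0.146 m.
U = (-0.424) = -0.424 J.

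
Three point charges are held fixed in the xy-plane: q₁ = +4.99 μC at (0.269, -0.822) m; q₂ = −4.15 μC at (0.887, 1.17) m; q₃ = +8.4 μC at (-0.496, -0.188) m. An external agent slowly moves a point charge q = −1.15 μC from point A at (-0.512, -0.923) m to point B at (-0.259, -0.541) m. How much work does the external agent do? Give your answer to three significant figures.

For quasistatic motion the external work equals the change in potential energy: W_ext = qΔV = q(V_B − V_A).
At A: distances to the source charges are 0.788 m, 2.52 m, 0.735 m; V_A = Σ kqᵢ/rᵢ = 1.45×10⁵ V.
At B: distances to the source charges are 0.598 m, 2.06 m, 0.425 m; V_B = Σ kqᵢ/rᵢ = 2.34×10⁵ V.
ΔV = V_B − V_A = 8.96×10⁴ V.
W_ext = qΔV = (-1.15×10⁻⁶ C)(8.96×10⁴ V) = -0.103 J.

-0.103 J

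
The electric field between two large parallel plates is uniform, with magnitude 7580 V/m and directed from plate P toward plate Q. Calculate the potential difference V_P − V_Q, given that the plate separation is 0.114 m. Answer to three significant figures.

In a uniform field, potential decreases in the direction of E: ΔV = −E·d for a displacement d parallel to E.
Going from Q to P is a displacement of 0.114 m opposite to the field, so V_P − V_Q = +Ed = 864 V.

864 V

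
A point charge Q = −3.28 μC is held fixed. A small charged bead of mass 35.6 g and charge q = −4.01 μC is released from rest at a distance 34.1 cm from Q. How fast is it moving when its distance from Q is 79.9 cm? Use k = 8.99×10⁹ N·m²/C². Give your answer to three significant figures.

Only the electrostatic force acts, so mechanical energy is conserved: ½mv² = U₁ − U₂ = kQq(1/r₁ − 1/r₂).
U₁ − U₂ = (8.99×10⁹ N·m²/C²)(-3.28×10⁻⁶ C)(-4.01×10⁻⁶ C)(1/0.341 − 1/0.799) = 0.199 J.
v = √(2·0.199/0.0356) = 3.34 m/s.

3.34 m/s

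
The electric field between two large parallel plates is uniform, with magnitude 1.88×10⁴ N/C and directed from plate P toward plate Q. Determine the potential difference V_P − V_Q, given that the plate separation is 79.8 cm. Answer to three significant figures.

1.50×10⁴ V

In a uniform field, potential decreases in the direction of E: ΔV = −E·d for a displacement d parallel to E.
Going from Q to P is a displacement of 79.8 cm opposite to the field, so V_P − V_Q = +Ed = 1.50×10⁴ V.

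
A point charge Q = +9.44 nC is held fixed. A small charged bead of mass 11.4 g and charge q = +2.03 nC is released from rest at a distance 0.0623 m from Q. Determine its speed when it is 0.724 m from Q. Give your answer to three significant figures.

Only the electrostatic force acts, so mechanical energy is conserved: ½mv² = U₁ − U₂ = kQq(1/r₁ − 1/r₂).
U₁ − U₂ = (8.99×10⁹ N·m²/C²)(9.44×10⁻⁹ C)(2.03×10⁻⁹ C)(1/0.0623 − 1/0.724) = 2.53×10⁻⁶ J.
v = √(2·2.53×10⁻⁶/0.0114) = 0.0211 m/s.

0.0211 m/s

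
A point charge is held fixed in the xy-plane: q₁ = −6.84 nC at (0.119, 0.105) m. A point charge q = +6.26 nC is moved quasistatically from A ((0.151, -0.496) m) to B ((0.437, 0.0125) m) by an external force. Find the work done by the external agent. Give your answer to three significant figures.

For quasistatic motion the external work equals the change in potential energy: W_ext = qΔV = q(V_B − V_A).
At A: distance to the source charge is 0.602 m; V_A = kq₁/r = -102 V.
At B: distance to the source charge is 0.331 m; V_B = kq₁/r = -186 V.
ΔV = V_B − V_A = -83.5 V.
W_ext = qΔV = (6.26×10⁻⁹ C)(-83.5 V) = -5.23×10⁻⁷ J.

-5.23×10⁻⁷ J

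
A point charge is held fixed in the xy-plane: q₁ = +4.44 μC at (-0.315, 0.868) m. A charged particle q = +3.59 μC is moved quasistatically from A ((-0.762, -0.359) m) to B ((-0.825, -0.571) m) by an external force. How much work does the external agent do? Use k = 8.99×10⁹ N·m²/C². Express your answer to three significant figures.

For quasistatic motion the external work equals the change in potential energy: W_ext = qΔV = q(V_B − V_A).
At A: distance to the source charge is 1.31 m; V_A = kq₁/r = 3.06×10⁴ V.
At B: distance to the source charge is 1.53 m; V_B = kq₁/r = 2.61×10⁴ V.
ΔV = V_B − V_A = -4420 V.
W_ext = qΔV = (3.59×10⁻⁶ C)(-4420 V) = -0.0159 J.

-0.0159 J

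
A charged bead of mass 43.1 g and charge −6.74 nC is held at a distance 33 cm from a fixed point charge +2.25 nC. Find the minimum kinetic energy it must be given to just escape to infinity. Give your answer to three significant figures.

4.13×10⁻⁷ J

To just escape, total mechanical energy must reach zero at infinity: ½mv²_min + U = 0, so ½mv²_min = −U = |kQq|/r.
|U| = |kQq|/r = (8.99×10⁹ N·m²/C²)(2.25×10⁻⁹)(6.74×10⁻⁹)/(0.330) = 4.13×10⁻⁷ J.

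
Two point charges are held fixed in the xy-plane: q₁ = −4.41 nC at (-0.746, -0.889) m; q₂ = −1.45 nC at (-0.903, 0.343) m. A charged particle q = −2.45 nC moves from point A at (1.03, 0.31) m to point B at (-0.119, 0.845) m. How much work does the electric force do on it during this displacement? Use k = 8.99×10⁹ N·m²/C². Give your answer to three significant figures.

The work done by the electric force is W_field = −ΔU = −q(V_B − V_A) = q(V_A − V_B).
At A: distances to the source charges are 2.14 m, 1.93 m; V_A = Σ kqᵢ/rᵢ = -25.2 V.
At B: distances to the source charges are 1.84 m, 0.931 m; V_B = Σ kqᵢ/rᵢ = -35.5 V.
ΔV = V_B − V_A = -10.3 V.
W_field = −qΔV = −(-2.45×10⁻⁹ C)(-10.3 V) = -2.51×10⁻⁸ J.

-2.51×10⁻⁸ J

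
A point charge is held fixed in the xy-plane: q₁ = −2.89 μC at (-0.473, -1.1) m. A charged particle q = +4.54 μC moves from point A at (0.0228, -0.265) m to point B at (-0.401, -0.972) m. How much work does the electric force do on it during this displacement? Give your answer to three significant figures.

0.682 J

The work done by the electric force is W_field = −ΔU = −q(V_B − V_A) = q(V_A − V_B).
At A: distance to the source charge is 0.971 m; V_A = kq₁/r = -2.68×10⁴ V.
At B: distance to the source charge is 0.147 m; V_B = kq₁/r = -1.77×10⁵ V.
ΔV = V_B − V_A = -1.50×10⁵ V.
W_field = −qΔV = −(4.54×10⁻⁶ C)(-1.50×10⁵ V) = 0.682 J.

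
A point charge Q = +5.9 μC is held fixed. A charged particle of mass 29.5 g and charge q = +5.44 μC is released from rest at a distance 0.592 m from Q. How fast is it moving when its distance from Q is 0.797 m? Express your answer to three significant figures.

2.92 m/s

Only the electrostatic force acts, so mechanical energy is conserved: ½mv² = U₁ − U₂ = kQq(1/r₁ − 1/r₂).
U₁ − U₂ = (8.99×10⁹ N·m²/C²)(5.90×10⁻⁶ C)(5.44×10⁻⁶ C)(1/0.592 − 1/0.797) = 0.125 J.
v = √(2·0.125/0.0295) = 2.92 m/s.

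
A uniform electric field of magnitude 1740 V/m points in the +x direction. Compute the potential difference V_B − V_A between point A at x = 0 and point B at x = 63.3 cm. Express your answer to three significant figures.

-1100 V

In a uniform field, potential decreases in the direction of E: V_B − V_A = −E·Δx.
V_B − V_A = −(1740 V/m)(0.633 m) = -1100 V.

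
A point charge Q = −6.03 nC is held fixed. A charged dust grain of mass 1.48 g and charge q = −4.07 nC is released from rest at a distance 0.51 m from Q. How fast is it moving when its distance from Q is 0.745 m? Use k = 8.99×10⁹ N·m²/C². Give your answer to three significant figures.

Only the electrostatic force acts, so mechanical energy is conserved: ½mv² = U₁ − U₂ = kQq(1/r₁ − 1/r₂).
U₁ − U₂ = (8.99×10⁹ N·m²/C²)(-6.03×10⁻⁹ C)(-4.07×10⁻⁹ C)(1/0.510 − 1/0.745) = 1.36×10⁻⁷ J.
v = √(2·1.36×10⁻⁷/1.48×10⁻³) = 0.0136 m/s.

0.0136 m/s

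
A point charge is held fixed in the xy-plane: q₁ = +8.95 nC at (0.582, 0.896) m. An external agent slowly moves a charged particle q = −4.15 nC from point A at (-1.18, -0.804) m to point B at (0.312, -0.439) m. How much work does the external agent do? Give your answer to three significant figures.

For quasistatic motion the external work equals the change in potential energy: W_ext = qΔV = q(V_B − V_A).
At A: distance to the source charge is 2.45 m; V_A = kq₁/r = 32.9 V.
At B: distance to the source charge is 1.36 m; V_B = kq₁/r = 59.1 V.
ΔV = V_B − V_A = 26.2 V.
W_ext = qΔV = (-4.15×10⁻⁹ C)(26.2 V) = -1.09×10⁻⁷ J.

-1.09×10⁻⁷ J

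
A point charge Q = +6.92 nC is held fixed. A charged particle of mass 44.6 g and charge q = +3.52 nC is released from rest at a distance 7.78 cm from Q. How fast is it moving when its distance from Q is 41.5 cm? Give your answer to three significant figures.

0.0101 m/s

Only the electrostatic force acts, so mechanical energy is conserved: ½mv² = U₁ − U₂ = kQq(1/r₁ − 1/r₂).
U₁ − U₂ = (8.99×10⁹ N·m²/C²)(6.92×10⁻⁹ C)(3.52×10⁻⁹ C)(1/0.0778 − 1/0.415) = 2.29×10⁻⁶ J.
v = √(2·2.29×10⁻⁶/0.0446) = 0.0101 m/s.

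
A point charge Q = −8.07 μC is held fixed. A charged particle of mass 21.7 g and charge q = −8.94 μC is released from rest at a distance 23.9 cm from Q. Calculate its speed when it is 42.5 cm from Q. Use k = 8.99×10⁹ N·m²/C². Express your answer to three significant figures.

10.5 m/s

Only the electrostatic force acts, so mechanical energy is conserved: ½mv² = U₁ − U₂ = kQq(1/r₁ − 1/r₂).
U₁ − U₂ = (8.99×10⁹ N·m²/C²)(-8.07×10⁻⁶ C)(-8.94×10⁻⁶ C)(1/0.239 − 1/0.425) = 1.19 J.
v = √(2·1.19/0.0217) = 10.5 m/s.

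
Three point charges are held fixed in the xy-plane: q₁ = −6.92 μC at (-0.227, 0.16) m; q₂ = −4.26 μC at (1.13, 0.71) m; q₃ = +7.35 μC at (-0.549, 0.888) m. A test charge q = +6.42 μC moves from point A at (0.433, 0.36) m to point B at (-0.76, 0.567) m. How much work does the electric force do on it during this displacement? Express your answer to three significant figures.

The work done by the electric force is W_field = −ΔU = −q(V_B − V_A) = q(V_A − V_B).
At A: distances to the source charges are 0.690 m, 0.780 m, 1.11 m; V_A = Σ kqᵢ/rᵢ = -8.00×10⁴ V.
At B: distances to the source charges are 0.671 m, 1.90 m, 0.384 m; V_B = Σ kqᵢ/rᵢ = 5.90×10⁴ V.
ΔV = V_B − V_A = 1.39×10⁵ V.
W_field = −qΔV = −(6.42×10⁻⁶ C)(1.39×10⁵ V) = -0.893 J.

-0.893 J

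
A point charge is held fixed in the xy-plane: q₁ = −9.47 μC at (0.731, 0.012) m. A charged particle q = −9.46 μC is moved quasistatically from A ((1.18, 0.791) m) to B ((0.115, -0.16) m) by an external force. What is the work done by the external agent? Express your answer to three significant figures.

For quasistatic motion the external work equals the change in potential energy: W_ext = qΔV = q(V_B − V_A).
At A: distance to the source charge is 0.899 m; V_A = kq₁/r = -9.47×10⁴ V.
At B: distance to the source charge is 0.640 m; V_B = kq₁/r = -1.33×10⁵ V.
ΔV = V_B − V_A = -3.84×10⁴ V.
W_ext = qΔV = (-9.46×10⁻⁶ C)(-3.84×10⁴ V) = 0.364 J.

0.364 J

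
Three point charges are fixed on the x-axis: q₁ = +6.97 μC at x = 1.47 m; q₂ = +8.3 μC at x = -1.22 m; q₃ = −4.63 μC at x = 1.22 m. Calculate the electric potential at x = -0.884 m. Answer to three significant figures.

2.29×10⁵ V

The total potential is the scalar sum of each charge's contribution, V = Σ kqᵢ/rᵢ.
Distances from the field point to each charge: r₁ = 2.35 m, r₂ = 0.336 m, r₃ = 2.10 m.
V = k[(6.97×10⁻⁶)/(2.35) + (8.30×10⁻⁶)/(0.336) + (-4.63×10⁻⁶)/(2.10)] = 2.29×10⁵ V.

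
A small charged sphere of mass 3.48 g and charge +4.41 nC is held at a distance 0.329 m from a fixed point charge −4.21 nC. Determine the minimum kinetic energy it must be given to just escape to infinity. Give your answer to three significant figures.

To just escape, total mechanical energy must reach zero at infinity: ½mv²_min + U = 0, so ½mv²_min = −U = |kQq|/r.
|U| = |kQq|/r = (8.99×10⁹ N·m²/C²)(4.21×10⁻⁹)(4.41×10⁻⁹)/(0.329) = 5.07×10⁻⁷ J.

5.07×10⁻⁷ J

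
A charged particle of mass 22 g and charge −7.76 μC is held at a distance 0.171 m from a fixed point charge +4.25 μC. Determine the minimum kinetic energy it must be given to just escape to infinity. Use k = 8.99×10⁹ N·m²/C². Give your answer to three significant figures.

To just escape, total mechanical energy must reach zero at infinity: ½mv²_min + U = 0, so ½mv²_min = −U = |kQq|/r.
|U| = |kQq|/r = (8.99×10⁹ N·m²/C²)(4.25×10⁻⁶)(7.76×10⁻⁶)/(0.171) = 1.73 J.

1.73 J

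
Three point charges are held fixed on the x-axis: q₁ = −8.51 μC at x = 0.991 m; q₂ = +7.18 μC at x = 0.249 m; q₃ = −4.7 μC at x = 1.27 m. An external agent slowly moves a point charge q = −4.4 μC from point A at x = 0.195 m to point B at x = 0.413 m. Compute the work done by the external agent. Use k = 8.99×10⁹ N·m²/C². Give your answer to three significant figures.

3.73 J

For quasistatic motion the external work equals the change in potential energy: W_ext = qΔV = q(V_B − V_A).
At A: distances to the source charges are 0.796 m, 0.0540 m, 1.07 m; V_A = Σ kqᵢ/rᵢ = 1.06×10⁶ V.
At B: distances to the source charges are 0.578 m, 0.164 m, 0.857 m; V_B = Σ kqᵢ/rᵢ = 2.12×10⁵ V.
ΔV = V_B − V_A = -8.48×10⁵ V.
W_ext = qΔV = (-4.40×10⁻⁶ C)(-8.48×10⁵ V) = 3.73 J.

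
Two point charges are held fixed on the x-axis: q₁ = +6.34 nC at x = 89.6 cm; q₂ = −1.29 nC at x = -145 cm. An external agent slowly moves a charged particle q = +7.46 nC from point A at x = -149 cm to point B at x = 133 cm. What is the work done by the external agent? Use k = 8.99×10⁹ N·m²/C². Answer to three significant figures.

2.93×10⁻⁶ J

For quasistatic motion the external work equals the change in potential energy: W_ext = qΔV = q(V_B − V_A).
At A: distances to the source charges are 2.39 m, 0.0400 m; V_A = Σ kqᵢ/rᵢ = -266 V.
At B: distances to the source charges are 0.434 m, 2.78 m; V_B = Σ kqᵢ/rᵢ = 127 V.
ΔV = V_B − V_A = 393 V.
W_ext = qΔV = (7.46×10⁻⁹ C)(393 V) = 2.93×10⁻⁶ J.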